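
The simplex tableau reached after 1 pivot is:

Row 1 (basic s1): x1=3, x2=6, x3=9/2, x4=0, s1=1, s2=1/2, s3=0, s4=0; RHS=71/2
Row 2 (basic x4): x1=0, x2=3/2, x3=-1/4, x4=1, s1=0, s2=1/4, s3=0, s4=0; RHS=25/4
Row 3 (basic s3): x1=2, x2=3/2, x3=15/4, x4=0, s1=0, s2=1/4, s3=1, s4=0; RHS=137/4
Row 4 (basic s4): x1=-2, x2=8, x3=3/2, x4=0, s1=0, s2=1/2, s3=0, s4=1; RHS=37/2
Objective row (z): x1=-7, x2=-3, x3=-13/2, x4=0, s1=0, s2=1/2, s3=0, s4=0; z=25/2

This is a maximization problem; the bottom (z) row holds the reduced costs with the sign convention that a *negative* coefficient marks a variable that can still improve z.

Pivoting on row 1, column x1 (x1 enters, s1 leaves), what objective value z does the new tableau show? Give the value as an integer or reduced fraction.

Minimum ratio for x1: (71/2)/3 = 71/6.
z changes by −(z-row coeff of x1)·ratio = −(-7)·(71/6) = 497/6.
New z = 25/2 + (497/6) = 286/3.

286/3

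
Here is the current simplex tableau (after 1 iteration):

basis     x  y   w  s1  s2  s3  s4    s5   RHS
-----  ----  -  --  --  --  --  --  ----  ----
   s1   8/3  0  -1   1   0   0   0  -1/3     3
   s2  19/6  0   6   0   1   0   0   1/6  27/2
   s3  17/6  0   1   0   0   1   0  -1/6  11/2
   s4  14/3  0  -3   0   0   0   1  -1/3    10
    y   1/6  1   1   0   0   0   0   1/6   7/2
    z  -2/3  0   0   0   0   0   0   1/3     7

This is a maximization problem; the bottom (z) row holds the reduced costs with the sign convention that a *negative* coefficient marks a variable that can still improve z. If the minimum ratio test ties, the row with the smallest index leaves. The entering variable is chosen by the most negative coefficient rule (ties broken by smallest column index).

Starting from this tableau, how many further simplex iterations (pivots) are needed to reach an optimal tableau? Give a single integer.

2

pivot: x in, s1 out → z = 31/4
pivot: w in, s3 out → z = 265/33
No improving column remains; optimal.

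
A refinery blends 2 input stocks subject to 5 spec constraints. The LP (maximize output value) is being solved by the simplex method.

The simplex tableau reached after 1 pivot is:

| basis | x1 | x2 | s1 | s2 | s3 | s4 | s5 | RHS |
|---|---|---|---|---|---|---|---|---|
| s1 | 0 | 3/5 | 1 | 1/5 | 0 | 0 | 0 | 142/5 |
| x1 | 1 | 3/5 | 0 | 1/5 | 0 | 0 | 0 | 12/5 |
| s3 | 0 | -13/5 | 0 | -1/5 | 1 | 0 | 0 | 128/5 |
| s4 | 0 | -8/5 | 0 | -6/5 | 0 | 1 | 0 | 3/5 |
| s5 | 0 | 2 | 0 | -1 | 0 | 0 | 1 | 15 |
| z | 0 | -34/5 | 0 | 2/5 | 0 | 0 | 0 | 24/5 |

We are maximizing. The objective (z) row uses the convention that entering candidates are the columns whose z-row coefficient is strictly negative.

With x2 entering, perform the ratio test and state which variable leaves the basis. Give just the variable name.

Ratios: row 1 (s1): (142/5)/(3/5) = 142/3; row 2 (x1): (12/5)/(3/5) = 4; row 3 (s3): entry -13/5 ≤ 0, skip; row 4 (s4): entry -8/5 ≤ 0, skip; row 5 (s5): 15/2 = 15/2.
Minimum ratio 4 is in the x1 row, so x1 leaves.

x1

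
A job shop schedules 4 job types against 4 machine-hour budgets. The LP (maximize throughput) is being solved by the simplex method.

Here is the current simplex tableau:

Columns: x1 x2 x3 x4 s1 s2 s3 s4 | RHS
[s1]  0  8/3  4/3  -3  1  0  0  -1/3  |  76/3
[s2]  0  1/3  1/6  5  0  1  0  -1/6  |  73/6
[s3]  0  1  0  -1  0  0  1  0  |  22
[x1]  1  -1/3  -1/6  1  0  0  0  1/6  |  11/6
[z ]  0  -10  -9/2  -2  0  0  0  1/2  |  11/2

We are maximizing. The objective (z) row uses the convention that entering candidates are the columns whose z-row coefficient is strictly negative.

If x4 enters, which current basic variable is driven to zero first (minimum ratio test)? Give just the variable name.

x1

Ratios: row 1 (s1): entry -3 ≤ 0, skip; row 2 (s2): (73/6)/5 = 73/30; row 3 (s3): entry -1 ≤ 0, skip; row 4 (x1): (11/6)/1 = 11/6.
Minimum ratio 11/6 is in the x1 row, so x1 leaves.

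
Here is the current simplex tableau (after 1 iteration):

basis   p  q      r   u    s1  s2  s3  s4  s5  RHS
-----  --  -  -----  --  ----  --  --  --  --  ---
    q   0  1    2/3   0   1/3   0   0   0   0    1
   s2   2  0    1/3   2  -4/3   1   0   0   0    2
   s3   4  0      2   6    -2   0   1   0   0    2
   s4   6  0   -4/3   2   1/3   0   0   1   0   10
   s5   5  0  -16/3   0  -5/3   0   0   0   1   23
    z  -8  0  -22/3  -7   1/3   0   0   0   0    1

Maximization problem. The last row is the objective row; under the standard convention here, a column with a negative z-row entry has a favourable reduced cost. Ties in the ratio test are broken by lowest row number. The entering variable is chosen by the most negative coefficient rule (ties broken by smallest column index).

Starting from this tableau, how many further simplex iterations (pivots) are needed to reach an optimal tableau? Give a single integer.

3

pivot: p in, s3 out → z = 5
pivot: s1 in, s4 out → z = 127/10
pivot: r in, q out → z = 164/11
No improving column remains; optimal.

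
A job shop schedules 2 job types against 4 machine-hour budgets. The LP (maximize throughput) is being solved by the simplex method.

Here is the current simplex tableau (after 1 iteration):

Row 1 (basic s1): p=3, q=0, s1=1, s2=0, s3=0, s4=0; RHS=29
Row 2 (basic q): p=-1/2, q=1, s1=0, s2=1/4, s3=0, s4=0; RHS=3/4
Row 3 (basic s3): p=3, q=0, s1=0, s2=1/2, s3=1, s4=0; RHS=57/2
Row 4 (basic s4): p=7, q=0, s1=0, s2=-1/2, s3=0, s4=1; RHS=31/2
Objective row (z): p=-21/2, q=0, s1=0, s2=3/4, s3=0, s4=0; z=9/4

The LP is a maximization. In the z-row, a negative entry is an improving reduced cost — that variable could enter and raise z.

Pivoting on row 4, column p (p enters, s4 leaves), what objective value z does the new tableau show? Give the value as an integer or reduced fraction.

51/2

Minimum ratio for p: (31/2)/7 = 31/14.
z changes by −(z-row coeff of p)·ratio = −(-21/2)·(31/14) = 93/4.
New z = 9/4 + (93/4) = 51/2.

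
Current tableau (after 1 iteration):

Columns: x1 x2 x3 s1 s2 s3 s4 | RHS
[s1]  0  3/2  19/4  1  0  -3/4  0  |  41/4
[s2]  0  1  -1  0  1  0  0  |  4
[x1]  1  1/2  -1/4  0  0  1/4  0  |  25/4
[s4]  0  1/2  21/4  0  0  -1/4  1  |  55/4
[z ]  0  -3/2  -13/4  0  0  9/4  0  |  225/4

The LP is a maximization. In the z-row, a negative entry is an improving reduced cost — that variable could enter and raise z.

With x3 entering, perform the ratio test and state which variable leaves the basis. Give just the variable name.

s1

Ratios: row 1 (s1): (41/4)/(19/4) = 41/19; row 2 (s2): entry -1 ≤ 0, skip; row 3 (x1): entry -1/4 ≤ 0, skip; row 4 (s4): (55/4)/(21/4) = 55/21.
Minimum ratio 41/19 is in the s1 row, so s1 leaves.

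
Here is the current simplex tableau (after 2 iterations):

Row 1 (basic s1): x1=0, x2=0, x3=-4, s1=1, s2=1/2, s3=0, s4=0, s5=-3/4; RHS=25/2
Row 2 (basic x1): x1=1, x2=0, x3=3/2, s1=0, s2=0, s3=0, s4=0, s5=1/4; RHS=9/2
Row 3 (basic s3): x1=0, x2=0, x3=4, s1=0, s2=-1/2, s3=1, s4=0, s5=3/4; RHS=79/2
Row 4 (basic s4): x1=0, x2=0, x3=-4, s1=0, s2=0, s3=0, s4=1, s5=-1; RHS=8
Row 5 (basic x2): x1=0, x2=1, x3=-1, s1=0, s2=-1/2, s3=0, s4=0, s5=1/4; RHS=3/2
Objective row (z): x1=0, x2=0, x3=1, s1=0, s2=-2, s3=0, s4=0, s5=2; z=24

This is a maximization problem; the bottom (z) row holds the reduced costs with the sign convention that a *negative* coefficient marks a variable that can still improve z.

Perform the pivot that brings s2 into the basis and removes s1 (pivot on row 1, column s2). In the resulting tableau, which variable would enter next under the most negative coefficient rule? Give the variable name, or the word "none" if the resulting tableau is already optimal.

x3

Pivot element 1/2. New z-row = old z-row − (-2)·(row 1/(1/2)).
Updated z-row coefficients: x1: 0, x2: 0, x3: -15, s1: 4, s2: 0, s3: 0, s4: 0, s5: -1.
The most negative is -15 in column x3, so x3 would enter next.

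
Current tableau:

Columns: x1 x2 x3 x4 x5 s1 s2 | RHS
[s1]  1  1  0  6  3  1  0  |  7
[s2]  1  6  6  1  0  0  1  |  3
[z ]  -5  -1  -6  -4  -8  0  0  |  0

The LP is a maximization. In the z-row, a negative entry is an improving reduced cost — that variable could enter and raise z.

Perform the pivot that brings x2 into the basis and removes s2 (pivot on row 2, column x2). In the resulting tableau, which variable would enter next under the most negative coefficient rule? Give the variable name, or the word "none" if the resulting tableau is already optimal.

Pivot element 6. New z-row = old z-row − (-1)·(row 2/6).
Updated z-row coefficients: x1: -29/6, x2: 0, x3: -5, x4: -23/6, x5: -8, s1: 0, s2: 1/6.
The most negative is -8 in column x5, so x5 would enter next.

x5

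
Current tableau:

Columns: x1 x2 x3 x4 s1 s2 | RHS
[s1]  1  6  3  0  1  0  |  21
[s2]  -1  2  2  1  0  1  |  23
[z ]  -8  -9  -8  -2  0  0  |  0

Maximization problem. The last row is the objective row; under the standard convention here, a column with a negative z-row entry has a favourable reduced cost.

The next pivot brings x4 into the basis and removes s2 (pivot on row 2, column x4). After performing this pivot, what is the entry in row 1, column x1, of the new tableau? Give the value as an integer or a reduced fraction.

Pivot element is row 2, column x4: 1.
Normalize row 2: new (row 2, x1) = (-1)/1 = -1.
row 1 ← row 1 − 0·(new row 2): 1 − 0·(-1) = 1.

1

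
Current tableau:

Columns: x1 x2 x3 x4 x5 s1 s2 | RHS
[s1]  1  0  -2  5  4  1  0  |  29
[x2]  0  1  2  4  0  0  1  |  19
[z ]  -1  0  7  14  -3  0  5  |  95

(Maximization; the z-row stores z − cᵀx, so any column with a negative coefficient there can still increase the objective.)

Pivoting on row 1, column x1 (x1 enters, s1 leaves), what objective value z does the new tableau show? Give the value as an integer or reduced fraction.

Minimum ratio for x1: 29/1 = 29.
z changes by −(z-row coeff of x1)·ratio = −(-1)·29 = 29.
New z = 95 + 29 = 124.

124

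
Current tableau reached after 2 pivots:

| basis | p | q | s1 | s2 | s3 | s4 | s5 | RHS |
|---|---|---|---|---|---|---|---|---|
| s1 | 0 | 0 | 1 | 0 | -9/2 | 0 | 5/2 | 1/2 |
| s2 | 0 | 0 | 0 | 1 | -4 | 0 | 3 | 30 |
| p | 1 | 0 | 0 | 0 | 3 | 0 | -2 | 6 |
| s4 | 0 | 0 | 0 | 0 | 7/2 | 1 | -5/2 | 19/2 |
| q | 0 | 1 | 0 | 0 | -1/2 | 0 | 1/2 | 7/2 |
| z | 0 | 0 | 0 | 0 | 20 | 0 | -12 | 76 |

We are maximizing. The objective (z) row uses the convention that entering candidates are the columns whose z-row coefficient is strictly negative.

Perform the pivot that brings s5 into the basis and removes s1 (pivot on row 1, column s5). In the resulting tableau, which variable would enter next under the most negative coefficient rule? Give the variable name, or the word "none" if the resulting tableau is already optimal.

Pivot element 5/2. New z-row = old z-row − (-12)·(row 1/(5/2)).
Updated z-row coefficients: p: 0, q: 0, s1: 24/5, s2: 0, s3: -8/5, s4: 0, s5: 0.
The most negative is -8/5 in column s3, so s3 would enter next.

s3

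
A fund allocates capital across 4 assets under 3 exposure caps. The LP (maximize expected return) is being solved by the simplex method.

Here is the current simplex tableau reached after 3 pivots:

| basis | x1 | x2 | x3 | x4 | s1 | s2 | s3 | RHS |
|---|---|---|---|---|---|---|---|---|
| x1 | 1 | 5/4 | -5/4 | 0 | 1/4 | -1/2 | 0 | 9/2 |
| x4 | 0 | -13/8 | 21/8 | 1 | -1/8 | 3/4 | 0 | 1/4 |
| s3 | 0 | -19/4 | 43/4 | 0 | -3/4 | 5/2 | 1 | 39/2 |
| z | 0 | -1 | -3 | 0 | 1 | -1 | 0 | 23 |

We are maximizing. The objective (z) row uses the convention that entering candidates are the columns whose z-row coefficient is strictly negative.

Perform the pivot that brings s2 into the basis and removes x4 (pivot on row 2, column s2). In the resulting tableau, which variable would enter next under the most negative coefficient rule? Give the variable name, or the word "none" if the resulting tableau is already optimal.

x2

Pivot element 3/4. New z-row = old z-row − (-1)·(row 2/(3/4)).
Updated z-row coefficients: x1: 0, x2: -19/6, x3: 1/2, x4: 4/3, s1: 5/6, s2: 0, s3: 0.
The most negative is -19/6 in column x2, so x2 would enter next.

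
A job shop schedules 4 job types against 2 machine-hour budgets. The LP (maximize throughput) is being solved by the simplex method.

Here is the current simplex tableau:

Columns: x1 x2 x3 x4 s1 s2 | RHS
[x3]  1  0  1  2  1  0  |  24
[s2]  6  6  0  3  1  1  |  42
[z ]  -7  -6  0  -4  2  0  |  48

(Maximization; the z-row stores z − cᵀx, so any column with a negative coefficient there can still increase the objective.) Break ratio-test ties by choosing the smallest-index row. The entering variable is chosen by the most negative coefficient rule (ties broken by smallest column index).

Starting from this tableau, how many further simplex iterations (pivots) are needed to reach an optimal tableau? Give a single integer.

2

pivot: x1 in, s2 out → z = 97
pivot: x4 in, x3 out → z = 308/3
No improving column remains; optimal.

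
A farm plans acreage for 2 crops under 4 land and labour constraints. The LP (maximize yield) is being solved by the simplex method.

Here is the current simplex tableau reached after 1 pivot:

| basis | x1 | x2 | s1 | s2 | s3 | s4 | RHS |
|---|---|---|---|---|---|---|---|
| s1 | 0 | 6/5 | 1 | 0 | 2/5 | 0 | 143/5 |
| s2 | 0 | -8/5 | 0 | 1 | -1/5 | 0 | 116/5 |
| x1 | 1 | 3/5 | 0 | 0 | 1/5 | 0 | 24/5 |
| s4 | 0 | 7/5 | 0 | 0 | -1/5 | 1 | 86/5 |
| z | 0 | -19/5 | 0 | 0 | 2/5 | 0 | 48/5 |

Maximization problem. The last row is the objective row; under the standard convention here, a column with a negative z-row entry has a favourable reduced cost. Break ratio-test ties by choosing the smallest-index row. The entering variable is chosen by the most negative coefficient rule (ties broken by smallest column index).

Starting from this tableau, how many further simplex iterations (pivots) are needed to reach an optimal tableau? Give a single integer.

1

pivot: x2 in, x1 out → z = 40
No improving column remains; optimal.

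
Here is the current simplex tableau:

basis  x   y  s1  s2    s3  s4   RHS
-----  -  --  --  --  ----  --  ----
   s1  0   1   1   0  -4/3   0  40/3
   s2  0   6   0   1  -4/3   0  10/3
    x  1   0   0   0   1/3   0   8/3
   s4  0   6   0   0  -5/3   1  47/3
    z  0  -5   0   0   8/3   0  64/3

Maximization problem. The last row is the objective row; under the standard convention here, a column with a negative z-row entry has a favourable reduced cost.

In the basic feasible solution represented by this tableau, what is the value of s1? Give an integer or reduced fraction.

s1 is basic (row 1); its value is the RHS of that row: 40/3.

40/3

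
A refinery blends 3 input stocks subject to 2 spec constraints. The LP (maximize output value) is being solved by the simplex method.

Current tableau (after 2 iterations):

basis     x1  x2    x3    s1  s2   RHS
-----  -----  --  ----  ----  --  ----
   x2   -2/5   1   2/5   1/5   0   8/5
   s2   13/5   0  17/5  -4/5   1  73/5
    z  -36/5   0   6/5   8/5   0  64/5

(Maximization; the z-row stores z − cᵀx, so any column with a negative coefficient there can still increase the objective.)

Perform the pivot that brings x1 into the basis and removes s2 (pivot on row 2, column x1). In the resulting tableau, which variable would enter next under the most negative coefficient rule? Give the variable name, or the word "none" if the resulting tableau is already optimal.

s1

Pivot element 13/5. New z-row = old z-row − (-36/5)·(row 2/(13/5)).
Updated z-row coefficients: x1: 0, x2: 0, x3: 138/13, s1: -8/13, s2: 36/13.
The most negative is -8/13 in column s1, so s1 would enter next.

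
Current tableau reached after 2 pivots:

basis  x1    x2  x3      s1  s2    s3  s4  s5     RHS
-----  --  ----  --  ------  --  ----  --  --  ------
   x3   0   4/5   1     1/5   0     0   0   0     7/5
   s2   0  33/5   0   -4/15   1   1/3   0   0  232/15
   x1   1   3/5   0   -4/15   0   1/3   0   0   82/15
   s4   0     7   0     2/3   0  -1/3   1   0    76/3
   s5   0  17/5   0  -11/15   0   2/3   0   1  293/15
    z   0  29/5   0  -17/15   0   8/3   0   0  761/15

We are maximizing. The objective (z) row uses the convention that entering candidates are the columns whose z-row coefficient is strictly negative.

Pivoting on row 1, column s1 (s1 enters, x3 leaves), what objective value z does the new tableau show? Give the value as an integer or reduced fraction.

176/3

Minimum ratio for s1: (7/5)/(1/5) = 7.
z changes by −(z-row coeff of s1)·ratio = −(-17/15)·7 = 119/15.
New z = 761/15 + (119/15) = 176/3.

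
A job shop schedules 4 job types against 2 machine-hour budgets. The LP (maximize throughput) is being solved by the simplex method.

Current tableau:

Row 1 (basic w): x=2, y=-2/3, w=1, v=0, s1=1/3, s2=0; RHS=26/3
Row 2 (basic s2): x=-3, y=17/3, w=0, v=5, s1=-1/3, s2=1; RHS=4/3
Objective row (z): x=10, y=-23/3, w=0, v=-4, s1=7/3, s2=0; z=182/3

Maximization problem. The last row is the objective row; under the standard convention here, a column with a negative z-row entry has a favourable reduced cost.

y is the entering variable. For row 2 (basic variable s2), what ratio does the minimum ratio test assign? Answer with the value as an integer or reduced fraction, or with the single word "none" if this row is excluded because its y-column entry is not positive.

4/17

Ratio = RHS / (y entry) = (4/3) / (17/3) = 4/17.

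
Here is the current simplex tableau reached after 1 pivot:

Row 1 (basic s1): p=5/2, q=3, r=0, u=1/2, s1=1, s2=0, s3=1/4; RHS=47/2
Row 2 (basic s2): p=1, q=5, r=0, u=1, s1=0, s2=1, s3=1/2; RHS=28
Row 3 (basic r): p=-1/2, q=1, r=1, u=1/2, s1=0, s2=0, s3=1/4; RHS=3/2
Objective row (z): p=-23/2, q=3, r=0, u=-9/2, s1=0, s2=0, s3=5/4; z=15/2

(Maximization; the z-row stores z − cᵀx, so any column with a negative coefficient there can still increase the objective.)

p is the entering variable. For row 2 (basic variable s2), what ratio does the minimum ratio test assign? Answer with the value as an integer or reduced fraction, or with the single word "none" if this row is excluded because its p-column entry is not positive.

28

Ratio = RHS / (p entry) = 28 / 1 = 28.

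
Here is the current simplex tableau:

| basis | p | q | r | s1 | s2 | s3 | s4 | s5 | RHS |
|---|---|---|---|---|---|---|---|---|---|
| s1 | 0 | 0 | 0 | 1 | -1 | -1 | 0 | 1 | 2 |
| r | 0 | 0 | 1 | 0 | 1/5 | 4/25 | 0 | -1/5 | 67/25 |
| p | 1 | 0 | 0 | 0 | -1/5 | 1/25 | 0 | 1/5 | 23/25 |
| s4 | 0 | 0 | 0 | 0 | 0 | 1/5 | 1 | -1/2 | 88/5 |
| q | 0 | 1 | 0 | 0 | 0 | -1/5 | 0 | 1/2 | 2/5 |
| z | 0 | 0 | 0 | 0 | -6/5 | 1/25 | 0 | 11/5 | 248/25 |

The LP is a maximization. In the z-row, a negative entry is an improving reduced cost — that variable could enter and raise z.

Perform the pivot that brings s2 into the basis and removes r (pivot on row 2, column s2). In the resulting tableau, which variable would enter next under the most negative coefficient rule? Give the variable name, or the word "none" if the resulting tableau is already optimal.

Pivot element 1/5. New z-row = old z-row − (-6/5)·(row 2/(1/5)).
Updated z-row coefficients: p: 0, q: 0, r: 6, s1: 0, s2: 0, s3: 1, s4: 0, s5: 1.
No coefficient is strictly negative; the tableau after this pivot is optimal.

none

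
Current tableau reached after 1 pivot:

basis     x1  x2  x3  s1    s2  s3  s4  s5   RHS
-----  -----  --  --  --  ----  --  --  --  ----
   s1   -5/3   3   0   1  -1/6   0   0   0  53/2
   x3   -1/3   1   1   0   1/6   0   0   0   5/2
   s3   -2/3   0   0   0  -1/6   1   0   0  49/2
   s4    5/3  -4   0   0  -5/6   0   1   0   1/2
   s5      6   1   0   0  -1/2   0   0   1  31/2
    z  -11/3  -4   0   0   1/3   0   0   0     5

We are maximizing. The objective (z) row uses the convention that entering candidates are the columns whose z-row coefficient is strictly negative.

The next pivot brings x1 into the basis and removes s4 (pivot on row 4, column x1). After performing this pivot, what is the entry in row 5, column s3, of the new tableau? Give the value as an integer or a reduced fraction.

0

Pivot element is row 4, column x1: 5/3.
Normalize row 4: new (row 4, s3) = 0/(5/3) = 0.
row 5 ← row 5 − 6·(new row 4): 0 − 6·0 = 0.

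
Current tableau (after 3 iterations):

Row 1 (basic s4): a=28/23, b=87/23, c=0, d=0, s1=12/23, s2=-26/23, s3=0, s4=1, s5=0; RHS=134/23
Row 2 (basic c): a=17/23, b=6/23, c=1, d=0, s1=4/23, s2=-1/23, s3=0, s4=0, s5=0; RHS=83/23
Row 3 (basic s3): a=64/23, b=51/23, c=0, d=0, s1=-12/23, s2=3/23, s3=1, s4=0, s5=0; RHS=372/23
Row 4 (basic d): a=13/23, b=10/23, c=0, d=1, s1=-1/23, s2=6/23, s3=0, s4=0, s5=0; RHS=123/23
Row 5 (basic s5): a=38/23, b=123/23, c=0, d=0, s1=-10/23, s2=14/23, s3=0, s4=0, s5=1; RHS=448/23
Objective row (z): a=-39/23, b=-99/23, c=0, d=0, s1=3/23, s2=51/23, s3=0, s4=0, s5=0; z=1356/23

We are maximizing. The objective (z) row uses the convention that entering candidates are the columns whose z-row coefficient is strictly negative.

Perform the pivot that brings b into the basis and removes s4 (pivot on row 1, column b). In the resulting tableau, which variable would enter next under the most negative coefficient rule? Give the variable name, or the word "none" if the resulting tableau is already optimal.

a

Pivot element 87/23. New z-row = old z-row − (-99/23)·(row 1/(87/23)).
Updated z-row coefficients: a: -9/29, b: 0, c: 0, d: 0, s1: 21/29, s2: 27/29, s3: 0, s4: 33/29, s5: 0.
The most negative is -9/29 in column a, so a would enter next.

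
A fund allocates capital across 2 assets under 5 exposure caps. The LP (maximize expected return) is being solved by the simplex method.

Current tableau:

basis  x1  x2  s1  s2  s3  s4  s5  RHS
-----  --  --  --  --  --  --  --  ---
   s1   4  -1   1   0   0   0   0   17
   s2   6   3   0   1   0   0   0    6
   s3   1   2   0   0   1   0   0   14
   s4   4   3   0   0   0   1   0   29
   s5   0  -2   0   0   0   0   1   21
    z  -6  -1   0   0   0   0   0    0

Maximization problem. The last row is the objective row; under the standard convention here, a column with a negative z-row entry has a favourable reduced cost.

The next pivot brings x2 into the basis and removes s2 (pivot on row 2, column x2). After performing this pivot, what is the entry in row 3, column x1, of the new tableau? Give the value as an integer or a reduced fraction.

-3

Pivot element is row 2, column x2: 3.
Normalize row 2: new (row 2, x1) = 6/3 = 2.
row 3 ← row 3 − 2·(new row 2): 1 − 2·2 = -3.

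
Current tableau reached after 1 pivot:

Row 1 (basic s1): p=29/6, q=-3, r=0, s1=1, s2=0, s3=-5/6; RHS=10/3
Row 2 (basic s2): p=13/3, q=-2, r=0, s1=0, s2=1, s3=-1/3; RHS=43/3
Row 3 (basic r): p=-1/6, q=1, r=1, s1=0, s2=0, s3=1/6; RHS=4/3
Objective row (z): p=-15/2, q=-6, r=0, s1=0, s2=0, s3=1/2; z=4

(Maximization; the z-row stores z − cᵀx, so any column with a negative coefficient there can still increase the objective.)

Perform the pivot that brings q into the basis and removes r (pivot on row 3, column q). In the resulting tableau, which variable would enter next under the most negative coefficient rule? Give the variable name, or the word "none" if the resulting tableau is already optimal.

Pivot element 1. New z-row = old z-row − (-6)·(row 3/1).
Updated z-row coefficients: p: -17/2, q: 0, r: 6, s1: 0, s2: 0, s3: 3/2.
The most negative is -17/2 in column p, so p would enter next.

p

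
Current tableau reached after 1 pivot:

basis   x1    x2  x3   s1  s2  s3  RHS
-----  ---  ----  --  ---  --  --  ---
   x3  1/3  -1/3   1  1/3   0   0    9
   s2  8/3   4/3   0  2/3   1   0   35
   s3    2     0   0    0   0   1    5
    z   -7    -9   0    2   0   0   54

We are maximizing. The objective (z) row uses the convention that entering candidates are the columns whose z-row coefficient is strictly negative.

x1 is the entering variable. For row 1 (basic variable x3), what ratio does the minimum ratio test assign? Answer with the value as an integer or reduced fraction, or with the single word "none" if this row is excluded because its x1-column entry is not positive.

27

Ratio = RHS / (x1 entry) = 9 / (1/3) = 27.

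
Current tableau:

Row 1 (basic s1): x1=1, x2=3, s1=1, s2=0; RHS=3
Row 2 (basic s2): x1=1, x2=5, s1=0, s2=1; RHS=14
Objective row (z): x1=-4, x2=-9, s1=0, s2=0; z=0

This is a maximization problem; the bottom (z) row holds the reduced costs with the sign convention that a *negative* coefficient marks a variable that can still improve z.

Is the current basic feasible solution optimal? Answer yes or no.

no

Column x1 has objective-row coefficient -4, which is negative; an improving pivot exists, so not yet optimal.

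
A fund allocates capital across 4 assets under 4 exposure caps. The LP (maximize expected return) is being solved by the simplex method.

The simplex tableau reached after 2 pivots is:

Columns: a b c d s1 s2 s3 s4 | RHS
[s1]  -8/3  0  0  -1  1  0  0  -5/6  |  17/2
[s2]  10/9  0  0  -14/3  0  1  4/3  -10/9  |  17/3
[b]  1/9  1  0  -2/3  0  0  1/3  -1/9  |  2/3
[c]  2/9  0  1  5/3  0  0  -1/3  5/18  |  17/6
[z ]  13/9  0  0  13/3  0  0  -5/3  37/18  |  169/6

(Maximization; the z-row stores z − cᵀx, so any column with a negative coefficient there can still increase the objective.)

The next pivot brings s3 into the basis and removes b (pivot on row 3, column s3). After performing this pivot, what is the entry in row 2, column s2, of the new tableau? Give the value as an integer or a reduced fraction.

1

Pivot element is row 3, column s3: 1/3.
Normalize row 3: new (row 3, s2) = 0/(1/3) = 0.
row 2 ← row 2 − (4/3)·(new row 3): 1 − (4/3)·0 = 1.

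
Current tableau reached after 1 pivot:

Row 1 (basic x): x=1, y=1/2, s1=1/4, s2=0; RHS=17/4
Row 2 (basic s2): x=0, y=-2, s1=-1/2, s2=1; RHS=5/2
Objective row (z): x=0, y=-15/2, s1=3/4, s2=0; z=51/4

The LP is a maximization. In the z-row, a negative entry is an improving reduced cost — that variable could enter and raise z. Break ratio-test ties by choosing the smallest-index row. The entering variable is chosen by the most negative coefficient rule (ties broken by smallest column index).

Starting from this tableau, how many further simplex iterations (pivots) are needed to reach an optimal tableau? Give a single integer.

pivot: y in, x out → z = 153/2
No improving column remains; optimal.

1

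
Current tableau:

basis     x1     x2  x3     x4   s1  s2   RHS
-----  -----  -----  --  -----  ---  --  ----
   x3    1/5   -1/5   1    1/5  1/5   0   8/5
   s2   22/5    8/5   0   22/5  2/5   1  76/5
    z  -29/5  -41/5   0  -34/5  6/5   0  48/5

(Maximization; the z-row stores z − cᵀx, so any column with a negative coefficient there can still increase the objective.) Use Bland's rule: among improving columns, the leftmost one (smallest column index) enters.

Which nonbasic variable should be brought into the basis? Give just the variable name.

x1

Objective-row coefficients: x1: -29/5, x2: -41/5, x3: 0, x4: -34/5, s1: 6/5, s2: 0.
Improving columns: x1, x2, x4. Bland's rule picks the smallest column index → x1.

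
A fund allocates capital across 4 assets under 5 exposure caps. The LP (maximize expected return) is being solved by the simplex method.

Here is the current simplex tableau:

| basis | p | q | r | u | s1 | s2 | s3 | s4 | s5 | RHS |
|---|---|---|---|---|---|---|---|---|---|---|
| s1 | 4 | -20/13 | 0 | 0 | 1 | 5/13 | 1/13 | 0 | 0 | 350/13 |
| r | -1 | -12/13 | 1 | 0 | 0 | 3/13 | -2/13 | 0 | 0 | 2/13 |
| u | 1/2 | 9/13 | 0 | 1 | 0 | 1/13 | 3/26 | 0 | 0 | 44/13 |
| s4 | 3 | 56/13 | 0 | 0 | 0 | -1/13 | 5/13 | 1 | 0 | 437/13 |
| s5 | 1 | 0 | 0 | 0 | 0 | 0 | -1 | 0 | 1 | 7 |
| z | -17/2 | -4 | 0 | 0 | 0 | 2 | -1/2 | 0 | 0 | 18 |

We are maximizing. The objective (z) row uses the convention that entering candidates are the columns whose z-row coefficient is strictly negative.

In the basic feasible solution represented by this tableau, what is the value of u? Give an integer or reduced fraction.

u is basic (row 3); its value is the RHS of that row: 44/13.

44/13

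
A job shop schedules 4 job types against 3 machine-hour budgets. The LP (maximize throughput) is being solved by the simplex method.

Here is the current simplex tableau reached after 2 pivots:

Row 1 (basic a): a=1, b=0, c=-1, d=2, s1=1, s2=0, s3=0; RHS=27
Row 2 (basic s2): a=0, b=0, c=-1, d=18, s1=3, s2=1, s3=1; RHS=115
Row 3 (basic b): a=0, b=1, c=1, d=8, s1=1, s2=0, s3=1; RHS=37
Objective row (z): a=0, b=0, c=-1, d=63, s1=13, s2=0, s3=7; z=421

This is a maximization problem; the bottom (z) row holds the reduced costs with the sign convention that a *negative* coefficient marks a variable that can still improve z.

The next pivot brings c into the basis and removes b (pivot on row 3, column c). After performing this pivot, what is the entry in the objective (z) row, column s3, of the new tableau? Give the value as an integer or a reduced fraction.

Pivot element is row 3, column c: 1.
Normalize row 3: new (row 3, s3) = 1/1 = 1.
z-row ← z-row − (-1)·(new row 3): 7 − (-1)·1 = 8.

8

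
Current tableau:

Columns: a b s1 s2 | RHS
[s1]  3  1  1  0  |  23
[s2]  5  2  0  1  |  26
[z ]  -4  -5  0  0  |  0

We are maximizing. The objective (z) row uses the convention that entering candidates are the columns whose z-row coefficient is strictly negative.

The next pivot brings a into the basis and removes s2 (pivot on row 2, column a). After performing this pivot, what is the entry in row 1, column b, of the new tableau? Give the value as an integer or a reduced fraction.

Pivot element is row 2, column a: 5.
Normalize row 2: new (row 2, b) = 2/5 = 2/5.
row 1 ← row 1 − 3·(new row 2): 1 − 3·(2/5) = -1/5.

-1/5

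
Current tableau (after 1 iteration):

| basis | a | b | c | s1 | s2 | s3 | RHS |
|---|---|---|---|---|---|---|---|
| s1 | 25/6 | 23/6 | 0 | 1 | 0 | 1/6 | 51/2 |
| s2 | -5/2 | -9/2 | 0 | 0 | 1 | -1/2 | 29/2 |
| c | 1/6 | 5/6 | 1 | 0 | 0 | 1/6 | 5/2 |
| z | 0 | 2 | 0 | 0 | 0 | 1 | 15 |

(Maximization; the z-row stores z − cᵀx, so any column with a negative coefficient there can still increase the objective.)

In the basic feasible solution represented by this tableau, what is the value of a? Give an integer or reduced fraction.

0

a is nonbasic (not in the basis column), so its value in the current BFS is 0.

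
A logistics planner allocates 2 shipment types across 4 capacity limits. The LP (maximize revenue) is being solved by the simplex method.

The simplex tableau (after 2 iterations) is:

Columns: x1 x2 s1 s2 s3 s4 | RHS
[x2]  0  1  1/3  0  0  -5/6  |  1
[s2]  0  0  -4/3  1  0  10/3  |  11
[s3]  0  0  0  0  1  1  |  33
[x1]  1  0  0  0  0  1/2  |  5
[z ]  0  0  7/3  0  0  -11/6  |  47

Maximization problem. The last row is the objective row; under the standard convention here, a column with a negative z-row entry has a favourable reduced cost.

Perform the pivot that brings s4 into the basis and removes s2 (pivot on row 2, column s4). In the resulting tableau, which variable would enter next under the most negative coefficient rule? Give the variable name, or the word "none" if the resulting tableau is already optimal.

Pivot element 10/3. New z-row = old z-row − (-11/6)·(row 2/(10/3)).
Updated z-row coefficients: x1: 0, x2: 0, s1: 8/5, s2: 11/20, s3: 0, s4: 0.
No coefficient is strictly negative; the tableau after this pivot is optimal.

none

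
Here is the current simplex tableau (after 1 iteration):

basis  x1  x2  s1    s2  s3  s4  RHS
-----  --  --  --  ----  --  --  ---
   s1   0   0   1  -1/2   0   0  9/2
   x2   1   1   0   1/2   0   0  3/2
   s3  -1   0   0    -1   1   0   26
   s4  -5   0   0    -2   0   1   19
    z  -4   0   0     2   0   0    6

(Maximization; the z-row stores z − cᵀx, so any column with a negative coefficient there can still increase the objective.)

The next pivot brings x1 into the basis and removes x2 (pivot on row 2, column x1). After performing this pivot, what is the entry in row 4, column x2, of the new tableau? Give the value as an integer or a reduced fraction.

5

Pivot element is row 2, column x1: 1.
Normalize row 2: new (row 2, x2) = 1/1 = 1.
row 4 ← row 4 − (-5)·(new row 2): 0 − (-5)·1 = 5.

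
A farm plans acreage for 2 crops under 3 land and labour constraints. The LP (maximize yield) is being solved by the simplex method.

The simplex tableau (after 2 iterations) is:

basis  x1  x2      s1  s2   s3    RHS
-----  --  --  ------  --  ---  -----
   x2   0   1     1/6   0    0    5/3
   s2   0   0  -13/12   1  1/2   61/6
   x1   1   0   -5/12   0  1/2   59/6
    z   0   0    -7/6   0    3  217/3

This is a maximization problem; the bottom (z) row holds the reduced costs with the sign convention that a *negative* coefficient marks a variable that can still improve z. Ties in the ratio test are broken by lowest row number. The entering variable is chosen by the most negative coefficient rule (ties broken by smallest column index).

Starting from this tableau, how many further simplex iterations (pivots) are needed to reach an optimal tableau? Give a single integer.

pivot: s1 in, x2 out → z = 84
No improving column remains; optimal.

1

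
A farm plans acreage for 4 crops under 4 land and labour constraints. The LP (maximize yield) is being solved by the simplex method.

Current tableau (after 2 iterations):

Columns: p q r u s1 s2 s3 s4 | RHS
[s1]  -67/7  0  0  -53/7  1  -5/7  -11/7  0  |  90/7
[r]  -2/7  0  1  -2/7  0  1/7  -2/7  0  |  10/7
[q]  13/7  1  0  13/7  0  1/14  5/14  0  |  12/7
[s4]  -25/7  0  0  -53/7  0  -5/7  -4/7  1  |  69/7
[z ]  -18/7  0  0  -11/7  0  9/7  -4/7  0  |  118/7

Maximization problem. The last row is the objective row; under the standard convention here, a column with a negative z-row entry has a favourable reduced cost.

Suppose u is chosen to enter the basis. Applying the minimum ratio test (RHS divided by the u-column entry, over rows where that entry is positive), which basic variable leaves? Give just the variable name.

q

Ratios: row 1 (s1): entry -53/7 ≤ 0, skip; row 2 (r): entry -2/7 ≤ 0, skip; row 3 (q): (12/7)/(13/7) = 12/13; row 4 (s4): entry -53/7 ≤ 0, skip.
Minimum ratio 12/13 is in the q row, so q leaves.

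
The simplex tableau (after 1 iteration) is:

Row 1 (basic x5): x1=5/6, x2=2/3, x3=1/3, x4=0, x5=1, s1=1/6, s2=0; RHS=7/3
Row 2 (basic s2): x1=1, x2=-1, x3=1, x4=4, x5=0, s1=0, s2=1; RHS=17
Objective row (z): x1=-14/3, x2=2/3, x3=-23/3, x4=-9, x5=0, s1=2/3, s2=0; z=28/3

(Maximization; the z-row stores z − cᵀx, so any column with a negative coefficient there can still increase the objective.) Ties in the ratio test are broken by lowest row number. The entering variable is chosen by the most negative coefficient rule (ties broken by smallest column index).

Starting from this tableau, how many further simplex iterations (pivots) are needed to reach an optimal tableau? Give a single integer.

2

pivot: x4 in, s2 out → z = 571/12
pivot: x3 in, x5 out → z = 171/2
No improving column remains; optimal.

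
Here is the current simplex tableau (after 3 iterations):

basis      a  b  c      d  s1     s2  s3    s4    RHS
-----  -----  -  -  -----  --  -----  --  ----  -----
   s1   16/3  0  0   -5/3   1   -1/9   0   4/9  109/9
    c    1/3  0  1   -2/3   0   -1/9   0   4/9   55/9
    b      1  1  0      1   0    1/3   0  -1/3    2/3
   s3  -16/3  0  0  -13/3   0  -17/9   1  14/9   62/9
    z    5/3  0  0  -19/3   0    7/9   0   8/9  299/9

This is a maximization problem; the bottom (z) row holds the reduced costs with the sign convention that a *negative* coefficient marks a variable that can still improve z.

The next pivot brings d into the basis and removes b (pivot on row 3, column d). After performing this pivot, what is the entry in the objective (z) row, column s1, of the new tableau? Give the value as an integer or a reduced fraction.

Pivot element is row 3, column d: 1.
Normalize row 3: new (row 3, s1) = 0/1 = 0.
z-row ← z-row − (-19/3)·(new row 3): 0 − (-19/3)·0 = 0.

0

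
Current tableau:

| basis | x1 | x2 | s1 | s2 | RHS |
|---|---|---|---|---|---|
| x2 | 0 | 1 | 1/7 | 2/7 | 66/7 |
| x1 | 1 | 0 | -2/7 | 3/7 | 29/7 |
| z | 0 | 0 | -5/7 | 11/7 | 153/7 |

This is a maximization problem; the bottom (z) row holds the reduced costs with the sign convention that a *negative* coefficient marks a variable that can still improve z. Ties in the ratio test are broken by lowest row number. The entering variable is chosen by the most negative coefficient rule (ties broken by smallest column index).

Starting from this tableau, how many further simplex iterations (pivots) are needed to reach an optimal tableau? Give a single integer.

pivot: s1 in, x2 out → z = 69
No improving column remains; optimal.

1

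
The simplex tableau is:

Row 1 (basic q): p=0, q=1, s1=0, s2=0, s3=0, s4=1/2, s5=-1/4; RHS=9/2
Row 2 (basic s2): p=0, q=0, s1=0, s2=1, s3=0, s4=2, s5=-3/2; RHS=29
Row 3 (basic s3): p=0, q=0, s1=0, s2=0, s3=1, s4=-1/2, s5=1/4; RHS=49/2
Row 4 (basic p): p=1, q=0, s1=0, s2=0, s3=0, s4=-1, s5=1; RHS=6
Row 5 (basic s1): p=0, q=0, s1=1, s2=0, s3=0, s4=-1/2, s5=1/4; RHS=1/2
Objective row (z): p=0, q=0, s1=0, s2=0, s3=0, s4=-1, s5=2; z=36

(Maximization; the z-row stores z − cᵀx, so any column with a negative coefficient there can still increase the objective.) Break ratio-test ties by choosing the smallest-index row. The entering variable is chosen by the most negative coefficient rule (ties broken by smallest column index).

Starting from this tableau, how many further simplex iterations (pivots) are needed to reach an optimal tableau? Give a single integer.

1

pivot: s4 in, q out → z = 45
No improving column remains; optimal.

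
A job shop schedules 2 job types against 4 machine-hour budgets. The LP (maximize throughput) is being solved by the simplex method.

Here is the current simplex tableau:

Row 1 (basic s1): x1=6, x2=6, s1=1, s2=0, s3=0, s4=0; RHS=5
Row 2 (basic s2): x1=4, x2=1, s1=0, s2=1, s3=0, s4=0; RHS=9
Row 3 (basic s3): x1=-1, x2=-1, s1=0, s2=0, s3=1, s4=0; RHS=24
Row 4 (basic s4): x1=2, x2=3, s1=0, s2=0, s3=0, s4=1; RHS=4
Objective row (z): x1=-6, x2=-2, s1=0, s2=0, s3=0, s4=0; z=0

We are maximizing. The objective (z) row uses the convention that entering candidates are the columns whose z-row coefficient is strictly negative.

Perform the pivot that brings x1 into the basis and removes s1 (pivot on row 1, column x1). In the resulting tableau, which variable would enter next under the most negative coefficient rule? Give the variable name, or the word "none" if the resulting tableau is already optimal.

Pivot element 6. New z-row = old z-row − (-6)·(row 1/6).
Updated z-row coefficients: x1: 0, x2: 4, s1: 1, s2: 0, s3: 0, s4: 0.
No coefficient is strictly negative; the tableau after this pivot is optimal.

none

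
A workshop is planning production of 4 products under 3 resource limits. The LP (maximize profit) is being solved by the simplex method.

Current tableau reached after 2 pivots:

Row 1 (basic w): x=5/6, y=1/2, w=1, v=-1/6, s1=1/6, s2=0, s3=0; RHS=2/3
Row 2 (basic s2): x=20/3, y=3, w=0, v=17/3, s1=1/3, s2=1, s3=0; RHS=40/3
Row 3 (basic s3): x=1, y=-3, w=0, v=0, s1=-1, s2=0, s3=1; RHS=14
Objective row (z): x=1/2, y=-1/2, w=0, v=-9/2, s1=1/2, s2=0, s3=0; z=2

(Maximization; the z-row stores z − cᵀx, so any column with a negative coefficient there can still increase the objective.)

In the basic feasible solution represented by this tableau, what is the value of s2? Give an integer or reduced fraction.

40/3

s2 is basic (row 2); its value is the RHS of that row: 40/3.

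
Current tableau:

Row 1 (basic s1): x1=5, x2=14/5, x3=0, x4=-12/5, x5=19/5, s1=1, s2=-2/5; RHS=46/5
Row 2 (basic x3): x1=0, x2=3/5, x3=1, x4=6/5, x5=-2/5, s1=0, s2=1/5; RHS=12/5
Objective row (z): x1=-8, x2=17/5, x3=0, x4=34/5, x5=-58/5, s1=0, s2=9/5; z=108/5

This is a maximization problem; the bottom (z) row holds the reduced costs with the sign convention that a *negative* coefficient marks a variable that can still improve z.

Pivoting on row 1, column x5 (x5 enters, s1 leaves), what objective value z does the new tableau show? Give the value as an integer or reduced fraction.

944/19

Minimum ratio for x5: (46/5)/(19/5) = 46/19.
z changes by −(z-row coeff of x5)·ratio = −(-58/5)·(46/19) = 2668/95.
New z = 108/5 + (2668/95) = 944/19.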